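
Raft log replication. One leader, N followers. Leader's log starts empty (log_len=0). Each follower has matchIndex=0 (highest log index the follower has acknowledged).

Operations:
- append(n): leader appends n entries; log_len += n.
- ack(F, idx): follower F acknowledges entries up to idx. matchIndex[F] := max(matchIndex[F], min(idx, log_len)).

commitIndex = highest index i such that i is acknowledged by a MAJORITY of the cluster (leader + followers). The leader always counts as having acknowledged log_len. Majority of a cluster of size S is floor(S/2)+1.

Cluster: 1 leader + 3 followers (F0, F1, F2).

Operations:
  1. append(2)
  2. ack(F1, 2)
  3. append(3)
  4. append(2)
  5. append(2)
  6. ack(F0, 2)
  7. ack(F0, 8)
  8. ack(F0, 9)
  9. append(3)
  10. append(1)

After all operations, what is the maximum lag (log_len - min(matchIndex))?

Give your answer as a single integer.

Op 1: append 2 -> log_len=2
Op 2: F1 acks idx 2 -> match: F0=0 F1=2 F2=0; commitIndex=0
Op 3: append 3 -> log_len=5
Op 4: append 2 -> log_len=7
Op 5: append 2 -> log_len=9
Op 6: F0 acks idx 2 -> match: F0=2 F1=2 F2=0; commitIndex=2
Op 7: F0 acks idx 8 -> match: F0=8 F1=2 F2=0; commitIndex=2
Op 8: F0 acks idx 9 -> match: F0=9 F1=2 F2=0; commitIndex=2
Op 9: append 3 -> log_len=12
Op 10: append 1 -> log_len=13

Answer: 13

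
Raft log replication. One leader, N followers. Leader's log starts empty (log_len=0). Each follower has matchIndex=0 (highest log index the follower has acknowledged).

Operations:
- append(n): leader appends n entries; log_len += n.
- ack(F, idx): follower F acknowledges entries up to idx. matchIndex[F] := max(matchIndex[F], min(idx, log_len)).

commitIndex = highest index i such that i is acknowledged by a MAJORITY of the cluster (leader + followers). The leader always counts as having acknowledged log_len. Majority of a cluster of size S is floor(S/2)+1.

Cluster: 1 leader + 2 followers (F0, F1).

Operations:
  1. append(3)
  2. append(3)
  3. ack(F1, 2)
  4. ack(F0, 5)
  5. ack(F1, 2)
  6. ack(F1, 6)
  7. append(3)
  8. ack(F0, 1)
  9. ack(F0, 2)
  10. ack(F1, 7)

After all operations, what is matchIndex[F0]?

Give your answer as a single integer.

Answer: 5

Derivation:
Op 1: append 3 -> log_len=3
Op 2: append 3 -> log_len=6
Op 3: F1 acks idx 2 -> match: F0=0 F1=2; commitIndex=2
Op 4: F0 acks idx 5 -> match: F0=5 F1=2; commitIndex=5
Op 5: F1 acks idx 2 -> match: F0=5 F1=2; commitIndex=5
Op 6: F1 acks idx 6 -> match: F0=5 F1=6; commitIndex=6
Op 7: append 3 -> log_len=9
Op 8: F0 acks idx 1 -> match: F0=5 F1=6; commitIndex=6
Op 9: F0 acks idx 2 -> match: F0=5 F1=6; commitIndex=6
Op 10: F1 acks idx 7 -> match: F0=5 F1=7; commitIndex=7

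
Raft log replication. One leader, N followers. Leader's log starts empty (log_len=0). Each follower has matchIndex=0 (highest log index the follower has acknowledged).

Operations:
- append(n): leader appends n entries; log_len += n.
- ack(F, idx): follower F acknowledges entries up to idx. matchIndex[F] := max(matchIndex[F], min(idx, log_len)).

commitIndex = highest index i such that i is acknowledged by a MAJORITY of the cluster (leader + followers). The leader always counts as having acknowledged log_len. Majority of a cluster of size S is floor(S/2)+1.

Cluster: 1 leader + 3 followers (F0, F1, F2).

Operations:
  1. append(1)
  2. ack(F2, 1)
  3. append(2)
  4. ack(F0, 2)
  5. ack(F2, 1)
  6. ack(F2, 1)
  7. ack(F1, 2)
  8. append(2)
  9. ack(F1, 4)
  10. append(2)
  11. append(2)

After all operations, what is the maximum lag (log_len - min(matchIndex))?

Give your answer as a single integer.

Op 1: append 1 -> log_len=1
Op 2: F2 acks idx 1 -> match: F0=0 F1=0 F2=1; commitIndex=0
Op 3: append 2 -> log_len=3
Op 4: F0 acks idx 2 -> match: F0=2 F1=0 F2=1; commitIndex=1
Op 5: F2 acks idx 1 -> match: F0=2 F1=0 F2=1; commitIndex=1
Op 6: F2 acks idx 1 -> match: F0=2 F1=0 F2=1; commitIndex=1
Op 7: F1 acks idx 2 -> match: F0=2 F1=2 F2=1; commitIndex=2
Op 8: append 2 -> log_len=5
Op 9: F1 acks idx 4 -> match: F0=2 F1=4 F2=1; commitIndex=2
Op 10: append 2 -> log_len=7
Op 11: append 2 -> log_len=9

Answer: 8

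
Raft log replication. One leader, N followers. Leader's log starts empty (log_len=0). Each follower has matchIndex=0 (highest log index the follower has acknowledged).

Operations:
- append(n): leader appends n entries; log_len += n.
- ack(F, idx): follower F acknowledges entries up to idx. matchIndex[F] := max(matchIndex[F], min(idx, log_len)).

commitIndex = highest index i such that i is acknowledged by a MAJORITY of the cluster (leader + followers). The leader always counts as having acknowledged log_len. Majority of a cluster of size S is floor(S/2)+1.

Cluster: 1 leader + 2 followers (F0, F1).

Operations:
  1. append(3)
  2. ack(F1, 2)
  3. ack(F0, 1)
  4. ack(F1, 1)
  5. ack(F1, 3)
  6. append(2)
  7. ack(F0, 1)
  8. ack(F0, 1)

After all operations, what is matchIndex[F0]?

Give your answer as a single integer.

Op 1: append 3 -> log_len=3
Op 2: F1 acks idx 2 -> match: F0=0 F1=2; commitIndex=2
Op 3: F0 acks idx 1 -> match: F0=1 F1=2; commitIndex=2
Op 4: F1 acks idx 1 -> match: F0=1 F1=2; commitIndex=2
Op 5: F1 acks idx 3 -> match: F0=1 F1=3; commitIndex=3
Op 6: append 2 -> log_len=5
Op 7: F0 acks idx 1 -> match: F0=1 F1=3; commitIndex=3
Op 8: F0 acks idx 1 -> match: F0=1 F1=3; commitIndex=3

Answer: 1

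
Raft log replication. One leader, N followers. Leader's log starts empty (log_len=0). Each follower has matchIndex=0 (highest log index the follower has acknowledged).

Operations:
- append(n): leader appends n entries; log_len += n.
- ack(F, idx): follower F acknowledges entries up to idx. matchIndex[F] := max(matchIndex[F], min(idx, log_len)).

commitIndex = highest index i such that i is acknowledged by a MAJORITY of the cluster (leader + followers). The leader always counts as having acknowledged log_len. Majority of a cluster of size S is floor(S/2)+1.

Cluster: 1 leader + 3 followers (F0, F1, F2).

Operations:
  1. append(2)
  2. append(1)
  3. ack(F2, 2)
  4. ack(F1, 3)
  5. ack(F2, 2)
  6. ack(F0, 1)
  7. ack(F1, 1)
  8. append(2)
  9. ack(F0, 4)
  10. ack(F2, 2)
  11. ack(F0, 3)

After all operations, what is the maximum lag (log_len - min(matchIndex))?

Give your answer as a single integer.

Op 1: append 2 -> log_len=2
Op 2: append 1 -> log_len=3
Op 3: F2 acks idx 2 -> match: F0=0 F1=0 F2=2; commitIndex=0
Op 4: F1 acks idx 3 -> match: F0=0 F1=3 F2=2; commitIndex=2
Op 5: F2 acks idx 2 -> match: F0=0 F1=3 F2=2; commitIndex=2
Op 6: F0 acks idx 1 -> match: F0=1 F1=3 F2=2; commitIndex=2
Op 7: F1 acks idx 1 -> match: F0=1 F1=3 F2=2; commitIndex=2
Op 8: append 2 -> log_len=5
Op 9: F0 acks idx 4 -> match: F0=4 F1=3 F2=2; commitIndex=3
Op 10: F2 acks idx 2 -> match: F0=4 F1=3 F2=2; commitIndex=3
Op 11: F0 acks idx 3 -> match: F0=4 F1=3 F2=2; commitIndex=3

Answer: 3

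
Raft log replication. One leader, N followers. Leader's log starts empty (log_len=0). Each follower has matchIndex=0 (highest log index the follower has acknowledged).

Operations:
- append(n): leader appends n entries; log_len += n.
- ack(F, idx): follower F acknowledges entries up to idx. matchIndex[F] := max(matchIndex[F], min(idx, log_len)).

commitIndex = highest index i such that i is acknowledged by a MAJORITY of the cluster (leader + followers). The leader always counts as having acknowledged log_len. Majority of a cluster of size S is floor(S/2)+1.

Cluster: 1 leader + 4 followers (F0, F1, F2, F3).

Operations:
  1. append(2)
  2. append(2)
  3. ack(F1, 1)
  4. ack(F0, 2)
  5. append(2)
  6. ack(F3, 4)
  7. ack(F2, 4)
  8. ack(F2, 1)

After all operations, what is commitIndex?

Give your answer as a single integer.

Answer: 4

Derivation:
Op 1: append 2 -> log_len=2
Op 2: append 2 -> log_len=4
Op 3: F1 acks idx 1 -> match: F0=0 F1=1 F2=0 F3=0; commitIndex=0
Op 4: F0 acks idx 2 -> match: F0=2 F1=1 F2=0 F3=0; commitIndex=1
Op 5: append 2 -> log_len=6
Op 6: F3 acks idx 4 -> match: F0=2 F1=1 F2=0 F3=4; commitIndex=2
Op 7: F2 acks idx 4 -> match: F0=2 F1=1 F2=4 F3=4; commitIndex=4
Op 8: F2 acks idx 1 -> match: F0=2 F1=1 F2=4 F3=4; commitIndex=4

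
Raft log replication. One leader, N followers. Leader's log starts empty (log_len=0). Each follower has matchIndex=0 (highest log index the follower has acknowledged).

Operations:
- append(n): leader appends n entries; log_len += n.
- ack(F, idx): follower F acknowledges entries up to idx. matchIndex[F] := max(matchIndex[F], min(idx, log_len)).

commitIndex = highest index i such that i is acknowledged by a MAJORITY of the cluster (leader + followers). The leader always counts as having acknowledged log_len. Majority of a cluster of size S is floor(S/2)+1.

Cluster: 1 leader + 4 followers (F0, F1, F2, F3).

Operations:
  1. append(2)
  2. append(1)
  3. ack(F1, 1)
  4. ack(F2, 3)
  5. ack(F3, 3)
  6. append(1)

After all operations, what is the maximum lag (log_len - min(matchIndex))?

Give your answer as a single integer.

Op 1: append 2 -> log_len=2
Op 2: append 1 -> log_len=3
Op 3: F1 acks idx 1 -> match: F0=0 F1=1 F2=0 F3=0; commitIndex=0
Op 4: F2 acks idx 3 -> match: F0=0 F1=1 F2=3 F3=0; commitIndex=1
Op 5: F3 acks idx 3 -> match: F0=0 F1=1 F2=3 F3=3; commitIndex=3
Op 6: append 1 -> log_len=4

Answer: 4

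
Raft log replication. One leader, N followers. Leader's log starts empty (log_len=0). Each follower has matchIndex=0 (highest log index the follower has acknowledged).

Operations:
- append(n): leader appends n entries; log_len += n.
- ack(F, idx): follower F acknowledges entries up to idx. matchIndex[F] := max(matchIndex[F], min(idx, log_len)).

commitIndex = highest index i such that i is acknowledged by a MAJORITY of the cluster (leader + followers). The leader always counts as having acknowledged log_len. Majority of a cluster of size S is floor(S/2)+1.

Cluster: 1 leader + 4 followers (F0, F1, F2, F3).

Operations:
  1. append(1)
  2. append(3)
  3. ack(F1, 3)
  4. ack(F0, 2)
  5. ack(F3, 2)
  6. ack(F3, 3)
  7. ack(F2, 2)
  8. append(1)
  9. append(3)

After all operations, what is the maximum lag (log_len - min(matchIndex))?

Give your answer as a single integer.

Answer: 6

Derivation:
Op 1: append 1 -> log_len=1
Op 2: append 3 -> log_len=4
Op 3: F1 acks idx 3 -> match: F0=0 F1=3 F2=0 F3=0; commitIndex=0
Op 4: F0 acks idx 2 -> match: F0=2 F1=3 F2=0 F3=0; commitIndex=2
Op 5: F3 acks idx 2 -> match: F0=2 F1=3 F2=0 F3=2; commitIndex=2
Op 6: F3 acks idx 3 -> match: F0=2 F1=3 F2=0 F3=3; commitIndex=3
Op 7: F2 acks idx 2 -> match: F0=2 F1=3 F2=2 F3=3; commitIndex=3
Op 8: append 1 -> log_len=5
Op 9: append 3 -> log_len=8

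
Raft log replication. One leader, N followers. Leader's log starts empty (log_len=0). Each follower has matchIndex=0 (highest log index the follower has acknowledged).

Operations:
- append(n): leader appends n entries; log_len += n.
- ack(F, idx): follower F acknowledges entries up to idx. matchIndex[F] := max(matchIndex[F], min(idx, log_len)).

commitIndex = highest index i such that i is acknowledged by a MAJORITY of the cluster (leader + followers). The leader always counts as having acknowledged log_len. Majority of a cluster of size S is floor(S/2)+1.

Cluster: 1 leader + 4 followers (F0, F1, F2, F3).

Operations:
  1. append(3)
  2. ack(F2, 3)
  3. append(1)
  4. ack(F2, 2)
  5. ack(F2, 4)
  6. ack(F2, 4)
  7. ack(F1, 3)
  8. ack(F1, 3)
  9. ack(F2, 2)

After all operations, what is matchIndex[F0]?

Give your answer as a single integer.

Answer: 0

Derivation:
Op 1: append 3 -> log_len=3
Op 2: F2 acks idx 3 -> match: F0=0 F1=0 F2=3 F3=0; commitIndex=0
Op 3: append 1 -> log_len=4
Op 4: F2 acks idx 2 -> match: F0=0 F1=0 F2=3 F3=0; commitIndex=0
Op 5: F2 acks idx 4 -> match: F0=0 F1=0 F2=4 F3=0; commitIndex=0
Op 6: F2 acks idx 4 -> match: F0=0 F1=0 F2=4 F3=0; commitIndex=0
Op 7: F1 acks idx 3 -> match: F0=0 F1=3 F2=4 F3=0; commitIndex=3
Op 8: F1 acks idx 3 -> match: F0=0 F1=3 F2=4 F3=0; commitIndex=3
Op 9: F2 acks idx 2 -> match: F0=0 F1=3 F2=4 F3=0; commitIndex=3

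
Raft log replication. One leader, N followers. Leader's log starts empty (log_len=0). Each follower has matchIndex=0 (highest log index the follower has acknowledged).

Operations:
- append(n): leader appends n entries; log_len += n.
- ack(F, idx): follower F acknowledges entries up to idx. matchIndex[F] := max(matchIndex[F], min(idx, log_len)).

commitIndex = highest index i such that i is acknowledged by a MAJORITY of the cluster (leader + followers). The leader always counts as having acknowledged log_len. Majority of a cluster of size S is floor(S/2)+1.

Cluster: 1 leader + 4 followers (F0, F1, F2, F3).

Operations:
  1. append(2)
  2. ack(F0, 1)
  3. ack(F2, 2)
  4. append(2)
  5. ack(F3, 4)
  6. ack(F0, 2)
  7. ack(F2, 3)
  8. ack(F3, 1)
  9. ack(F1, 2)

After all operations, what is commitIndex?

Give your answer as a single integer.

Answer: 3

Derivation:
Op 1: append 2 -> log_len=2
Op 2: F0 acks idx 1 -> match: F0=1 F1=0 F2=0 F3=0; commitIndex=0
Op 3: F2 acks idx 2 -> match: F0=1 F1=0 F2=2 F3=0; commitIndex=1
Op 4: append 2 -> log_len=4
Op 5: F3 acks idx 4 -> match: F0=1 F1=0 F2=2 F3=4; commitIndex=2
Op 6: F0 acks idx 2 -> match: F0=2 F1=0 F2=2 F3=4; commitIndex=2
Op 7: F2 acks idx 3 -> match: F0=2 F1=0 F2=3 F3=4; commitIndex=3
Op 8: F3 acks idx 1 -> match: F0=2 F1=0 F2=3 F3=4; commitIndex=3
Op 9: F1 acks idx 2 -> match: F0=2 F1=2 F2=3 F3=4; commitIndex=3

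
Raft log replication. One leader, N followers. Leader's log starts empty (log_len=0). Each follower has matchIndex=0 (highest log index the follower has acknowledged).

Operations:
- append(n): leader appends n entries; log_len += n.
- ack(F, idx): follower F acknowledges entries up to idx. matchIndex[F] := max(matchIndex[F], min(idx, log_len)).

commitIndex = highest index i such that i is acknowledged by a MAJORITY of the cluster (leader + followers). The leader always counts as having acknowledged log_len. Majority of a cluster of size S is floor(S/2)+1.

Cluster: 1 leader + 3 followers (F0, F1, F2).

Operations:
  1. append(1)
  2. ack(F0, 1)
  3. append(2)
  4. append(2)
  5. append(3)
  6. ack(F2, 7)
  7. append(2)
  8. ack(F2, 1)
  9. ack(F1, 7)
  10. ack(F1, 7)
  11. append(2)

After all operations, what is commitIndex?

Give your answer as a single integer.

Answer: 7

Derivation:
Op 1: append 1 -> log_len=1
Op 2: F0 acks idx 1 -> match: F0=1 F1=0 F2=0; commitIndex=0
Op 3: append 2 -> log_len=3
Op 4: append 2 -> log_len=5
Op 5: append 3 -> log_len=8
Op 6: F2 acks idx 7 -> match: F0=1 F1=0 F2=7; commitIndex=1
Op 7: append 2 -> log_len=10
Op 8: F2 acks idx 1 -> match: F0=1 F1=0 F2=7; commitIndex=1
Op 9: F1 acks idx 7 -> match: F0=1 F1=7 F2=7; commitIndex=7
Op 10: F1 acks idx 7 -> match: F0=1 F1=7 F2=7; commitIndex=7
Op 11: append 2 -> log_len=12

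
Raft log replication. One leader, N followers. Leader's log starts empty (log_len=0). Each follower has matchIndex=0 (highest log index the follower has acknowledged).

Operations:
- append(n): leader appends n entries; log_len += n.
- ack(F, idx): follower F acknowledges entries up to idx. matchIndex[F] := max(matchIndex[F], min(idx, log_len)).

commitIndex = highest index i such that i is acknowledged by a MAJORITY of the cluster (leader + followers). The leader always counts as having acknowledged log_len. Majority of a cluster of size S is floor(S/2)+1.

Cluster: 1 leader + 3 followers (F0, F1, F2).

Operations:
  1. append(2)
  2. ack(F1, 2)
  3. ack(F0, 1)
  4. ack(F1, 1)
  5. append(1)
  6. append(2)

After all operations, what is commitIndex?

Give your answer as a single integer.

Op 1: append 2 -> log_len=2
Op 2: F1 acks idx 2 -> match: F0=0 F1=2 F2=0; commitIndex=0
Op 3: F0 acks idx 1 -> match: F0=1 F1=2 F2=0; commitIndex=1
Op 4: F1 acks idx 1 -> match: F0=1 F1=2 F2=0; commitIndex=1
Op 5: append 1 -> log_len=3
Op 6: append 2 -> log_len=5

Answer: 1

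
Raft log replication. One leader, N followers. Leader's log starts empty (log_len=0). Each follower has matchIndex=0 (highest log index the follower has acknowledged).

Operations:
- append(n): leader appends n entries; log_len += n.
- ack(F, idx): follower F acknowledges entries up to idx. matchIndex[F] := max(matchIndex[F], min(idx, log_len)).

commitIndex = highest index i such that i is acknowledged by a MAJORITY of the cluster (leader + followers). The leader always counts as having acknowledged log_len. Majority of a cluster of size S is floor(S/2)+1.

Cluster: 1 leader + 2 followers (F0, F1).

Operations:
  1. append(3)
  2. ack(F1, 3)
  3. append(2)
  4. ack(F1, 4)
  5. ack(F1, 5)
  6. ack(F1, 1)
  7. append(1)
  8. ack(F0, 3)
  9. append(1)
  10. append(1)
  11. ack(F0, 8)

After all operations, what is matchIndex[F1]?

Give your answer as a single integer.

Answer: 5

Derivation:
Op 1: append 3 -> log_len=3
Op 2: F1 acks idx 3 -> match: F0=0 F1=3; commitIndex=3
Op 3: append 2 -> log_len=5
Op 4: F1 acks idx 4 -> match: F0=0 F1=4; commitIndex=4
Op 5: F1 acks idx 5 -> match: F0=0 F1=5; commitIndex=5
Op 6: F1 acks idx 1 -> match: F0=0 F1=5; commitIndex=5
Op 7: append 1 -> log_len=6
Op 8: F0 acks idx 3 -> match: F0=3 F1=5; commitIndex=5
Op 9: append 1 -> log_len=7
Op 10: append 1 -> log_len=8
Op 11: F0 acks idx 8 -> match: F0=8 F1=5; commitIndex=8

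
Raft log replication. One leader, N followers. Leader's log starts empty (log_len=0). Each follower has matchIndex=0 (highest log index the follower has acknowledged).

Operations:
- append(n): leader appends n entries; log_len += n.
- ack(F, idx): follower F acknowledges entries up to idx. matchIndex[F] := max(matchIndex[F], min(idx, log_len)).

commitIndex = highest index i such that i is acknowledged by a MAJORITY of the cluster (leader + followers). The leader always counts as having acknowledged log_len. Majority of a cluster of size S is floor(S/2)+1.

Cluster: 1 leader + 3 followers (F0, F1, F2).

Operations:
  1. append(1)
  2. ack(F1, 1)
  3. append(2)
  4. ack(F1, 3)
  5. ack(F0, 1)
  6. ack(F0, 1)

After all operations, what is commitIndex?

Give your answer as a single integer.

Answer: 1

Derivation:
Op 1: append 1 -> log_len=1
Op 2: F1 acks idx 1 -> match: F0=0 F1=1 F2=0; commitIndex=0
Op 3: append 2 -> log_len=3
Op 4: F1 acks idx 3 -> match: F0=0 F1=3 F2=0; commitIndex=0
Op 5: F0 acks idx 1 -> match: F0=1 F1=3 F2=0; commitIndex=1
Op 6: F0 acks idx 1 -> match: F0=1 F1=3 F2=0; commitIndex=1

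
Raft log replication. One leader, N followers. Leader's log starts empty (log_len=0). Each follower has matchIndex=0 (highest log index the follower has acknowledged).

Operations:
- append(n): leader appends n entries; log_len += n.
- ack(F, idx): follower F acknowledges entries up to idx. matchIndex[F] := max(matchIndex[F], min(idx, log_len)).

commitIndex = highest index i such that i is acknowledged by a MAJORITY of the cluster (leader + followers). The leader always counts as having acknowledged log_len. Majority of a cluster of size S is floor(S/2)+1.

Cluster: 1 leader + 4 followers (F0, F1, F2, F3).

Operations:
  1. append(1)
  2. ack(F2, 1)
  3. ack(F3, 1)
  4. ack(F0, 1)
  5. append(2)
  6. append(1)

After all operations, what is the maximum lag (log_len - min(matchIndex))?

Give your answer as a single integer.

Op 1: append 1 -> log_len=1
Op 2: F2 acks idx 1 -> match: F0=0 F1=0 F2=1 F3=0; commitIndex=0
Op 3: F3 acks idx 1 -> match: F0=0 F1=0 F2=1 F3=1; commitIndex=1
Op 4: F0 acks idx 1 -> match: F0=1 F1=0 F2=1 F3=1; commitIndex=1
Op 5: append 2 -> log_len=3
Op 6: append 1 -> log_len=4

Answer: 4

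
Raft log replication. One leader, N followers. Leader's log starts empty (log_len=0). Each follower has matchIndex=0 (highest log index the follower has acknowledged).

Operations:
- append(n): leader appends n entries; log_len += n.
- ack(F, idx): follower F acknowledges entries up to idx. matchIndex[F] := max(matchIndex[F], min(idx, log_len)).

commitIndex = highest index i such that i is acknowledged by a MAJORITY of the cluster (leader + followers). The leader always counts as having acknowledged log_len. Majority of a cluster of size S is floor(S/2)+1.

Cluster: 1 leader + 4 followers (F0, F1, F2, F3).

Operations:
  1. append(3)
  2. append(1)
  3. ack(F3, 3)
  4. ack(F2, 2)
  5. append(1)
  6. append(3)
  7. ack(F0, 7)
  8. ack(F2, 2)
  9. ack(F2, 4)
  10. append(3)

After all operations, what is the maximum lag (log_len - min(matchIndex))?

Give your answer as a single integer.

Answer: 11

Derivation:
Op 1: append 3 -> log_len=3
Op 2: append 1 -> log_len=4
Op 3: F3 acks idx 3 -> match: F0=0 F1=0 F2=0 F3=3; commitIndex=0
Op 4: F2 acks idx 2 -> match: F0=0 F1=0 F2=2 F3=3; commitIndex=2
Op 5: append 1 -> log_len=5
Op 6: append 3 -> log_len=8
Op 7: F0 acks idx 7 -> match: F0=7 F1=0 F2=2 F3=3; commitIndex=3
Op 8: F2 acks idx 2 -> match: F0=7 F1=0 F2=2 F3=3; commitIndex=3
Op 9: F2 acks idx 4 -> match: F0=7 F1=0 F2=4 F3=3; commitIndex=4
Op 10: append 3 -> log_len=11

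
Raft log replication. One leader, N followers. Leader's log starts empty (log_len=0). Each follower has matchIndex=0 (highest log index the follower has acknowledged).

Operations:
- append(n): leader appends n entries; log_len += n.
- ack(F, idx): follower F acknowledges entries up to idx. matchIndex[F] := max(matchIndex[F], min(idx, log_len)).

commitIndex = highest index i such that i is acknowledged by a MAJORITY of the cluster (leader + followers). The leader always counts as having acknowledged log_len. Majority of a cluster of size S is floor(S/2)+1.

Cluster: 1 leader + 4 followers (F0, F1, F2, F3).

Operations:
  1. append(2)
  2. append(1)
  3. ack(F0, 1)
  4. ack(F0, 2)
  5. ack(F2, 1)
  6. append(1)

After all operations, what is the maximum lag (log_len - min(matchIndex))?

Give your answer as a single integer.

Op 1: append 2 -> log_len=2
Op 2: append 1 -> log_len=3
Op 3: F0 acks idx 1 -> match: F0=1 F1=0 F2=0 F3=0; commitIndex=0
Op 4: F0 acks idx 2 -> match: F0=2 F1=0 F2=0 F3=0; commitIndex=0
Op 5: F2 acks idx 1 -> match: F0=2 F1=0 F2=1 F3=0; commitIndex=1
Op 6: append 1 -> log_len=4

Answer: 4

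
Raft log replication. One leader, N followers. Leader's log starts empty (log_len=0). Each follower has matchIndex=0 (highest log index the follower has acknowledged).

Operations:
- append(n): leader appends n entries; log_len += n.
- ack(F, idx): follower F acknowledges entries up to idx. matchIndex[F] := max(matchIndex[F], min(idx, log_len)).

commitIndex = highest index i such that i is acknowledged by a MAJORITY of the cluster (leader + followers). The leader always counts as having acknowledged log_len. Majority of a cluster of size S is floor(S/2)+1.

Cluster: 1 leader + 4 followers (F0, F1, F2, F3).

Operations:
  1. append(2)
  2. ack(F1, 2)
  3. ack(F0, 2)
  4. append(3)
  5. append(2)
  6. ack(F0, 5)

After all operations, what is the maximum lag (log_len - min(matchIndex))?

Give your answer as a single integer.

Answer: 7

Derivation:
Op 1: append 2 -> log_len=2
Op 2: F1 acks idx 2 -> match: F0=0 F1=2 F2=0 F3=0; commitIndex=0
Op 3: F0 acks idx 2 -> match: F0=2 F1=2 F2=0 F3=0; commitIndex=2
Op 4: append 3 -> log_len=5
Op 5: append 2 -> log_len=7
Op 6: F0 acks idx 5 -> match: F0=5 F1=2 F2=0 F3=0; commitIndex=2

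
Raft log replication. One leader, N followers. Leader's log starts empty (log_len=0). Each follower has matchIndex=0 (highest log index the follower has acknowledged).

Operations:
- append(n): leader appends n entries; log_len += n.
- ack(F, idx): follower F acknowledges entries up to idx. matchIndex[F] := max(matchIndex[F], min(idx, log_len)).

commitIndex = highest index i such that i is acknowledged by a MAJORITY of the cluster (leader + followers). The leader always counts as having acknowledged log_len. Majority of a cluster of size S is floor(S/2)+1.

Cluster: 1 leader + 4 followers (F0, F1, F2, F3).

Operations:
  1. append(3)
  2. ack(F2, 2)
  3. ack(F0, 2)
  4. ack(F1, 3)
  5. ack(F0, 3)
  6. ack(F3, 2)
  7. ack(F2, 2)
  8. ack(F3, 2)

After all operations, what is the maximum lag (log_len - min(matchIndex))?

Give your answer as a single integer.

Answer: 1

Derivation:
Op 1: append 3 -> log_len=3
Op 2: F2 acks idx 2 -> match: F0=0 F1=0 F2=2 F3=0; commitIndex=0
Op 3: F0 acks idx 2 -> match: F0=2 F1=0 F2=2 F3=0; commitIndex=2
Op 4: F1 acks idx 3 -> match: F0=2 F1=3 F2=2 F3=0; commitIndex=2
Op 5: F0 acks idx 3 -> match: F0=3 F1=3 F2=2 F3=0; commitIndex=3
Op 6: F3 acks idx 2 -> match: F0=3 F1=3 F2=2 F3=2; commitIndex=3
Op 7: F2 acks idx 2 -> match: F0=3 F1=3 F2=2 F3=2; commitIndex=3
Op 8: F3 acks idx 2 -> match: F0=3 F1=3 F2=2 F3=2; commitIndex=3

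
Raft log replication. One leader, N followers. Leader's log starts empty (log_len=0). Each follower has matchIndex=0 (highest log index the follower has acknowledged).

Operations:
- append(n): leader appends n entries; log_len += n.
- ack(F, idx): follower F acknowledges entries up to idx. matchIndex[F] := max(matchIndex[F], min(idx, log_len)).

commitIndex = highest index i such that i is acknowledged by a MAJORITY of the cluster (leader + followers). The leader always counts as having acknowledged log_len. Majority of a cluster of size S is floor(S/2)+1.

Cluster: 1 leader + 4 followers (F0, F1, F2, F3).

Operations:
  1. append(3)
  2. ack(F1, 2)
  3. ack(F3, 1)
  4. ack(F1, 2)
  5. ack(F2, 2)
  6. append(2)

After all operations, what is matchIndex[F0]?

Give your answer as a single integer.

Answer: 0

Derivation:
Op 1: append 3 -> log_len=3
Op 2: F1 acks idx 2 -> match: F0=0 F1=2 F2=0 F3=0; commitIndex=0
Op 3: F3 acks idx 1 -> match: F0=0 F1=2 F2=0 F3=1; commitIndex=1
Op 4: F1 acks idx 2 -> match: F0=0 F1=2 F2=0 F3=1; commitIndex=1
Op 5: F2 acks idx 2 -> match: F0=0 F1=2 F2=2 F3=1; commitIndex=2
Op 6: append 2 -> log_len=5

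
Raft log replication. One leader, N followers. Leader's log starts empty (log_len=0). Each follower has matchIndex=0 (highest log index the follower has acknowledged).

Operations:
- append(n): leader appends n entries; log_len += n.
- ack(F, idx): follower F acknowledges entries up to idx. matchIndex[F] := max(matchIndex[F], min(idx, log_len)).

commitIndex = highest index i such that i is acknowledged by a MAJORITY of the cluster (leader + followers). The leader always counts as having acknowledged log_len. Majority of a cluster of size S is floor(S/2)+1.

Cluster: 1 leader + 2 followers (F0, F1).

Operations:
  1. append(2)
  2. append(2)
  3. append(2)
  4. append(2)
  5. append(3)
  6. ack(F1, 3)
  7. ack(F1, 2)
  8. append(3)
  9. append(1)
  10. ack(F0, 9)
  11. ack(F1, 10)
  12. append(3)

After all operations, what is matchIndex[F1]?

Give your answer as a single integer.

Answer: 10

Derivation:
Op 1: append 2 -> log_len=2
Op 2: append 2 -> log_len=4
Op 3: append 2 -> log_len=6
Op 4: append 2 -> log_len=8
Op 5: append 3 -> log_len=11
Op 6: F1 acks idx 3 -> match: F0=0 F1=3; commitIndex=3
Op 7: F1 acks idx 2 -> match: F0=0 F1=3; commitIndex=3
Op 8: append 3 -> log_len=14
Op 9: append 1 -> log_len=15
Op 10: F0 acks idx 9 -> match: F0=9 F1=3; commitIndex=9
Op 11: F1 acks idx 10 -> match: F0=9 F1=10; commitIndex=10
Op 12: append 3 -> log_len=18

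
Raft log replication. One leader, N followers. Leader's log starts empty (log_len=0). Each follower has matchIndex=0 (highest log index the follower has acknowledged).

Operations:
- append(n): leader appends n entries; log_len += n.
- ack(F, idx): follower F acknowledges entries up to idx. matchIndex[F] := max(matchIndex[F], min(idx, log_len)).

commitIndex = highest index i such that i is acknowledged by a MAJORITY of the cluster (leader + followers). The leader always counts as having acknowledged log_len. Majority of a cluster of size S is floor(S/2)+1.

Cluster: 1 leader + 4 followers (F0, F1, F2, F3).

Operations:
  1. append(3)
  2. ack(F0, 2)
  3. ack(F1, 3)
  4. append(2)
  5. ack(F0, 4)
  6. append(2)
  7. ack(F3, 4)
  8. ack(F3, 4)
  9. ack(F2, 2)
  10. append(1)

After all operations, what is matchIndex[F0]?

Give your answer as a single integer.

Answer: 4

Derivation:
Op 1: append 3 -> log_len=3
Op 2: F0 acks idx 2 -> match: F0=2 F1=0 F2=0 F3=0; commitIndex=0
Op 3: F1 acks idx 3 -> match: F0=2 F1=3 F2=0 F3=0; commitIndex=2
Op 4: append 2 -> log_len=5
Op 5: F0 acks idx 4 -> match: F0=4 F1=3 F2=0 F3=0; commitIndex=3
Op 6: append 2 -> log_len=7
Op 7: F3 acks idx 4 -> match: F0=4 F1=3 F2=0 F3=4; commitIndex=4
Op 8: F3 acks idx 4 -> match: F0=4 F1=3 F2=0 F3=4; commitIndex=4
Op 9: F2 acks idx 2 -> match: F0=4 F1=3 F2=2 F3=4; commitIndex=4
Op 10: append 1 -> log_len=8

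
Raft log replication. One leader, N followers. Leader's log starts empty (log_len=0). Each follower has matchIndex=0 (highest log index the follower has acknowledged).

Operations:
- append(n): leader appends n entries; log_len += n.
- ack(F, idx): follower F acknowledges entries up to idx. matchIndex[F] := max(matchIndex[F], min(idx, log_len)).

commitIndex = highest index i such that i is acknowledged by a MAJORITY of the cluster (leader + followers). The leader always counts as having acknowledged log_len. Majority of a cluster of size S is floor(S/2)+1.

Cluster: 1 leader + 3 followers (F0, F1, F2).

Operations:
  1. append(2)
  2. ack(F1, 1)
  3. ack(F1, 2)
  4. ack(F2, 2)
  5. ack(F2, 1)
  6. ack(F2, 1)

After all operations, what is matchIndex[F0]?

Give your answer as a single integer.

Op 1: append 2 -> log_len=2
Op 2: F1 acks idx 1 -> match: F0=0 F1=1 F2=0; commitIndex=0
Op 3: F1 acks idx 2 -> match: F0=0 F1=2 F2=0; commitIndex=0
Op 4: F2 acks idx 2 -> match: F0=0 F1=2 F2=2; commitIndex=2
Op 5: F2 acks idx 1 -> match: F0=0 F1=2 F2=2; commitIndex=2
Op 6: F2 acks idx 1 -> match: F0=0 F1=2 F2=2; commitIndex=2

Answer: 0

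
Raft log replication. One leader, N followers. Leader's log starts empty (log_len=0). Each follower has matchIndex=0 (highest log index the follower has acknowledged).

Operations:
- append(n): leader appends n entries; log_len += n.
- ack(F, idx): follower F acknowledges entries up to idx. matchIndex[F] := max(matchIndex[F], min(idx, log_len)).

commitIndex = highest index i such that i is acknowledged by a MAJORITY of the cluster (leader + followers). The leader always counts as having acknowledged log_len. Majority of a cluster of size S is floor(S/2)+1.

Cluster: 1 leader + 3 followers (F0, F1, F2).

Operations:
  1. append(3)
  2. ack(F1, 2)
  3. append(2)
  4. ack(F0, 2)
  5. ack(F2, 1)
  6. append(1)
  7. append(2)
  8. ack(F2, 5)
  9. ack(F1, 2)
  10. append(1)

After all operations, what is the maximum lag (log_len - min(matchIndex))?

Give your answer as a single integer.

Op 1: append 3 -> log_len=3
Op 2: F1 acks idx 2 -> match: F0=0 F1=2 F2=0; commitIndex=0
Op 3: append 2 -> log_len=5
Op 4: F0 acks idx 2 -> match: F0=2 F1=2 F2=0; commitIndex=2
Op 5: F2 acks idx 1 -> match: F0=2 F1=2 F2=1; commitIndex=2
Op 6: append 1 -> log_len=6
Op 7: append 2 -> log_len=8
Op 8: F2 acks idx 5 -> match: F0=2 F1=2 F2=5; commitIndex=2
Op 9: F1 acks idx 2 -> match: F0=2 F1=2 F2=5; commitIndex=2
Op 10: append 1 -> log_len=9

Answer: 7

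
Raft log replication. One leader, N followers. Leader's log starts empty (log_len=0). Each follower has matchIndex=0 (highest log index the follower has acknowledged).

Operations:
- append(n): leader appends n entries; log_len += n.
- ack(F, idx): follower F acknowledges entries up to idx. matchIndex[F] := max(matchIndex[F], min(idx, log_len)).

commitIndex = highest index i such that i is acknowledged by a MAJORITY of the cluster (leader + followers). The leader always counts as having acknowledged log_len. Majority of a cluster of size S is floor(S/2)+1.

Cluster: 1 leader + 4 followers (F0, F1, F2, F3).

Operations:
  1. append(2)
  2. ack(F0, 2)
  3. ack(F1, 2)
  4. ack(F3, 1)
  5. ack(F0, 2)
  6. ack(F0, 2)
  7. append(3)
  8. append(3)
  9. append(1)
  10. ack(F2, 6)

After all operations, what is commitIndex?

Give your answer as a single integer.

Op 1: append 2 -> log_len=2
Op 2: F0 acks idx 2 -> match: F0=2 F1=0 F2=0 F3=0; commitIndex=0
Op 3: F1 acks idx 2 -> match: F0=2 F1=2 F2=0 F3=0; commitIndex=2
Op 4: F3 acks idx 1 -> match: F0=2 F1=2 F2=0 F3=1; commitIndex=2
Op 5: F0 acks idx 2 -> match: F0=2 F1=2 F2=0 F3=1; commitIndex=2
Op 6: F0 acks idx 2 -> match: F0=2 F1=2 F2=0 F3=1; commitIndex=2
Op 7: append 3 -> log_len=5
Op 8: append 3 -> log_len=8
Op 9: append 1 -> log_len=9
Op 10: F2 acks idx 6 -> match: F0=2 F1=2 F2=6 F3=1; commitIndex=2

Answer: 2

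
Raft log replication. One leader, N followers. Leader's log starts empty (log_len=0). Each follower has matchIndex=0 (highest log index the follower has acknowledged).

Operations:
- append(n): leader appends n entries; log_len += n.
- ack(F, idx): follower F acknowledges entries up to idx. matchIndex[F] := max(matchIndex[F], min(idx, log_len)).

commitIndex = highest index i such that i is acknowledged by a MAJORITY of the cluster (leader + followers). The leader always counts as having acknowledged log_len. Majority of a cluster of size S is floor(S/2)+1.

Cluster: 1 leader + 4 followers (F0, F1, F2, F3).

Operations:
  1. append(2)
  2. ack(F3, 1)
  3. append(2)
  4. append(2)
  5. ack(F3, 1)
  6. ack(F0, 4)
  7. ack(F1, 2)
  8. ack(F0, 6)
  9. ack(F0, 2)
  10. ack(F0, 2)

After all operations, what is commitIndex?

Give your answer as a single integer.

Answer: 2

Derivation:
Op 1: append 2 -> log_len=2
Op 2: F3 acks idx 1 -> match: F0=0 F1=0 F2=0 F3=1; commitIndex=0
Op 3: append 2 -> log_len=4
Op 4: append 2 -> log_len=6
Op 5: F3 acks idx 1 -> match: F0=0 F1=0 F2=0 F3=1; commitIndex=0
Op 6: F0 acks idx 4 -> match: F0=4 F1=0 F2=0 F3=1; commitIndex=1
Op 7: F1 acks idx 2 -> match: F0=4 F1=2 F2=0 F3=1; commitIndex=2
Op 8: F0 acks idx 6 -> match: F0=6 F1=2 F2=0 F3=1; commitIndex=2
Op 9: F0 acks idx 2 -> match: F0=6 F1=2 F2=0 F3=1; commitIndex=2
Op 10: F0 acks idx 2 -> match: F0=6 F1=2 F2=0 F3=1; commitIndex=2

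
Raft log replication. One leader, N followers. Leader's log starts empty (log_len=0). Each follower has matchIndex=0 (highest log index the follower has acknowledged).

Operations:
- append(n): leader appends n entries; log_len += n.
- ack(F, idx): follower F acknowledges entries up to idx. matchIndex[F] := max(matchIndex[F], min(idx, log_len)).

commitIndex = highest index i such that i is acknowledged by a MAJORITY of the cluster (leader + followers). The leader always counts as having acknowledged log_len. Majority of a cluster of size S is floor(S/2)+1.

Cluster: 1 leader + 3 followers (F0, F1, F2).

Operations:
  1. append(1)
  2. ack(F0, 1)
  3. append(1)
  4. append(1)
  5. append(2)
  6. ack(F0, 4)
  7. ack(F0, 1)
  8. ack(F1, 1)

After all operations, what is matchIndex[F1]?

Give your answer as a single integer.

Op 1: append 1 -> log_len=1
Op 2: F0 acks idx 1 -> match: F0=1 F1=0 F2=0; commitIndex=0
Op 3: append 1 -> log_len=2
Op 4: append 1 -> log_len=3
Op 5: append 2 -> log_len=5
Op 6: F0 acks idx 4 -> match: F0=4 F1=0 F2=0; commitIndex=0
Op 7: F0 acks idx 1 -> match: F0=4 F1=0 F2=0; commitIndex=0
Op 8: F1 acks idx 1 -> match: F0=4 F1=1 F2=0; commitIndex=1

Answer: 1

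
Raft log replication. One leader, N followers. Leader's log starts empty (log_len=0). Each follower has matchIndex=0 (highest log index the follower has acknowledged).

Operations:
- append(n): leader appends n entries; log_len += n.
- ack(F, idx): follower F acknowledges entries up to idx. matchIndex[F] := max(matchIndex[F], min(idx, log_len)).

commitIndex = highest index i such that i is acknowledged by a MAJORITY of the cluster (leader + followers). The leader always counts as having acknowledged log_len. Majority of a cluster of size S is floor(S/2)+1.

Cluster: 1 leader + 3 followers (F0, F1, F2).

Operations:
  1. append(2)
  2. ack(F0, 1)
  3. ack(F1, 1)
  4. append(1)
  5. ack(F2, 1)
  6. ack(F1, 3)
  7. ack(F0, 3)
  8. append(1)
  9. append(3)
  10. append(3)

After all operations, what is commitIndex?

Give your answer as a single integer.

Op 1: append 2 -> log_len=2
Op 2: F0 acks idx 1 -> match: F0=1 F1=0 F2=0; commitIndex=0
Op 3: F1 acks idx 1 -> match: F0=1 F1=1 F2=0; commitIndex=1
Op 4: append 1 -> log_len=3
Op 5: F2 acks idx 1 -> match: F0=1 F1=1 F2=1; commitIndex=1
Op 6: F1 acks idx 3 -> match: F0=1 F1=3 F2=1; commitIndex=1
Op 7: F0 acks idx 3 -> match: F0=3 F1=3 F2=1; commitIndex=3
Op 8: append 1 -> log_len=4
Op 9: append 3 -> log_len=7
Op 10: append 3 -> log_len=10

Answer: 3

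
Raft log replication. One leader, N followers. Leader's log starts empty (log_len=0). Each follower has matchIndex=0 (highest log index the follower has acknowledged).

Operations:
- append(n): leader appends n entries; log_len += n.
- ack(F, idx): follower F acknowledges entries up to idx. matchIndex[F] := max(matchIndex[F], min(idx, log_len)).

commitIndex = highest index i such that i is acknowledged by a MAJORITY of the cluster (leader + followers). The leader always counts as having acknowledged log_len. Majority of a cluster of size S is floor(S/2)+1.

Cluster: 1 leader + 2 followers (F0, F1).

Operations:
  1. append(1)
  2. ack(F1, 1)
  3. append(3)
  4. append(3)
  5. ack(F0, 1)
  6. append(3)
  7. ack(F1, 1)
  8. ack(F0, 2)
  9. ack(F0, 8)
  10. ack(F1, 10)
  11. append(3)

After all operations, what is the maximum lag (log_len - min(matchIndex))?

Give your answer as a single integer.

Op 1: append 1 -> log_len=1
Op 2: F1 acks idx 1 -> match: F0=0 F1=1; commitIndex=1
Op 3: append 3 -> log_len=4
Op 4: append 3 -> log_len=7
Op 5: F0 acks idx 1 -> match: F0=1 F1=1; commitIndex=1
Op 6: append 3 -> log_len=10
Op 7: F1 acks idx 1 -> match: F0=1 F1=1; commitIndex=1
Op 8: F0 acks idx 2 -> match: F0=2 F1=1; commitIndex=2
Op 9: F0 acks idx 8 -> match: F0=8 F1=1; commitIndex=8
Op 10: F1 acks idx 10 -> match: F0=8 F1=10; commitIndex=10
Op 11: append 3 -> log_len=13

Answer: 5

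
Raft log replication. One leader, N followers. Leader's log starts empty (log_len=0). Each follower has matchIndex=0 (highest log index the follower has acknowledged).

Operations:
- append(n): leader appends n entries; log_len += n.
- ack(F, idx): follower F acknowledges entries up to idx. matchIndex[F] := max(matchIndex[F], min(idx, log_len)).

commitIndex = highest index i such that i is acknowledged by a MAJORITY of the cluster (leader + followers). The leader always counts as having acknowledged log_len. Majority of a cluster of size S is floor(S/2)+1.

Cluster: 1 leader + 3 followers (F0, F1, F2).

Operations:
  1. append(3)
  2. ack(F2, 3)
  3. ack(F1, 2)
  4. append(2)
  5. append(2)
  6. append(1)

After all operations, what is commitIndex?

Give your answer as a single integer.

Op 1: append 3 -> log_len=3
Op 2: F2 acks idx 3 -> match: F0=0 F1=0 F2=3; commitIndex=0
Op 3: F1 acks idx 2 -> match: F0=0 F1=2 F2=3; commitIndex=2
Op 4: append 2 -> log_len=5
Op 5: append 2 -> log_len=7
Op 6: append 1 -> log_len=8

Answer: 2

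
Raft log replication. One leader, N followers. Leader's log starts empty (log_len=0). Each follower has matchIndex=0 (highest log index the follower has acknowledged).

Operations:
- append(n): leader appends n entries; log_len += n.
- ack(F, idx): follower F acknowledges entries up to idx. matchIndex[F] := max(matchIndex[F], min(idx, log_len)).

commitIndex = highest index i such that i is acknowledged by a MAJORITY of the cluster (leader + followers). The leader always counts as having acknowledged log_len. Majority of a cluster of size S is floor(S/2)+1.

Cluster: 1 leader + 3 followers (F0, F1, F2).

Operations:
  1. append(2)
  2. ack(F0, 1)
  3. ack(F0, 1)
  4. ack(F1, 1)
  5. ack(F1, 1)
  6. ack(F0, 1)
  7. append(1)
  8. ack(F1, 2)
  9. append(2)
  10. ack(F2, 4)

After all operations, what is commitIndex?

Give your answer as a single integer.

Answer: 2

Derivation:
Op 1: append 2 -> log_len=2
Op 2: F0 acks idx 1 -> match: F0=1 F1=0 F2=0; commitIndex=0
Op 3: F0 acks idx 1 -> match: F0=1 F1=0 F2=0; commitIndex=0
Op 4: F1 acks idx 1 -> match: F0=1 F1=1 F2=0; commitIndex=1
Op 5: F1 acks idx 1 -> match: F0=1 F1=1 F2=0; commitIndex=1
Op 6: F0 acks idx 1 -> match: F0=1 F1=1 F2=0; commitIndex=1
Op 7: append 1 -> log_len=3
Op 8: F1 acks idx 2 -> match: F0=1 F1=2 F2=0; commitIndex=1
Op 9: append 2 -> log_len=5
Op 10: F2 acks idx 4 -> match: F0=1 F1=2 F2=4; commitIndex=2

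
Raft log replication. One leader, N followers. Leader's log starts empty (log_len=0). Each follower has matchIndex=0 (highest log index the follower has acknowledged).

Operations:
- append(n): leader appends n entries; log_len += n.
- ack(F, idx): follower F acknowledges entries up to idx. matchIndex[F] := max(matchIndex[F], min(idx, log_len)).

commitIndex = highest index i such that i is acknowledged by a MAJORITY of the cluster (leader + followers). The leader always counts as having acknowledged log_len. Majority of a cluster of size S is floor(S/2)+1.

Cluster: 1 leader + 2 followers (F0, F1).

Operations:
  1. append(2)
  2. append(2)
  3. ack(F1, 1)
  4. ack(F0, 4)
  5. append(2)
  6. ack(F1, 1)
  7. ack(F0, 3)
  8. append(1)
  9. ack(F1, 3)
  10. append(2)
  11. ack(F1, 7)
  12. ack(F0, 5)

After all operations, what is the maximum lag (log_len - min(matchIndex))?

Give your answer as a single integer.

Op 1: append 2 -> log_len=2
Op 2: append 2 -> log_len=4
Op 3: F1 acks idx 1 -> match: F0=0 F1=1; commitIndex=1
Op 4: F0 acks idx 4 -> match: F0=4 F1=1; commitIndex=4
Op 5: append 2 -> log_len=6
Op 6: F1 acks idx 1 -> match: F0=4 F1=1; commitIndex=4
Op 7: F0 acks idx 3 -> match: F0=4 F1=1; commitIndex=4
Op 8: append 1 -> log_len=7
Op 9: F1 acks idx 3 -> match: F0=4 F1=3; commitIndex=4
Op 10: append 2 -> log_len=9
Op 11: F1 acks idx 7 -> match: F0=4 F1=7; commitIndex=7
Op 12: F0 acks idx 5 -> match: F0=5 F1=7; commitIndex=7

Answer: 4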